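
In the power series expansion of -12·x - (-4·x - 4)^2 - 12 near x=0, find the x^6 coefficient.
Expand to order 6: -12·x - (-4·x - 4)^2 - 12 = -16·x^2 - 44·x - 28 + O(x^7).
The coefficient of x^6 is 0.

Final answer: 0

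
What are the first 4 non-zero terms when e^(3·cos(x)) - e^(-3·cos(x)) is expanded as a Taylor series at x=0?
x^6·(-181·e^(3)/240 - 91·e^(-3)/240) + x^4·(-e^(-3) + 5·e^(3)/4) + x^2·(-3·e^(3)/2 - 3·e^(-3)/2) - e^(-3) + e^(3)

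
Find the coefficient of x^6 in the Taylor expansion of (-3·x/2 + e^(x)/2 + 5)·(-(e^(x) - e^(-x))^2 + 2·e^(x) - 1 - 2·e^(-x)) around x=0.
-217/160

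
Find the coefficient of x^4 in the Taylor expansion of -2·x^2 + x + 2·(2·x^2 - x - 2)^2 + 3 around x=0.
Expand to order 4: -2·x^2 + x + 2·(2·x^2 - x - 2)^2 + 3 = 8·x^4 - 8·x^3 - 16·x^2 + 9·x + 11 + O(x^5).
The coefficient of x^4 is 8.

Final answer: 8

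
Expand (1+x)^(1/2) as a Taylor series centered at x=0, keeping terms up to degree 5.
7·x^5/256 - 5·x^4/128 + x^3/16 - x^2/8 + x/2 + 1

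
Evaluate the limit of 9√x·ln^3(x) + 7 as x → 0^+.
The product is a 0·∞ indeterminate form at x → 0⁺.
Rewrite the product as 9·ln^3(x) / x^(-1/2) and apply L'Hôpital, or use the standard hierarchy x^(-1/2) ≫ |ln x|^3 as x → 0⁺.
The indeterminate product → 0, so the limit = 7.

Final answer: 7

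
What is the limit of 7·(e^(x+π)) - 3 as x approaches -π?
Direct substitution at x = -π gives 4.

Final answer: 4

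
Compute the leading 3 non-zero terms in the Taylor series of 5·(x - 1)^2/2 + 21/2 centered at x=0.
5·x^2/2 - 5·x + 13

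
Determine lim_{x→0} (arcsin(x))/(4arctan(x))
Both numerator and denominator → 0 as x → 0; this is a 0/0 indeterminate form.
Expand each to leading order near x = 0: numerator ~ x, denominator ~ 4·x.
The limit of the ratio is 1/4.

Final answer: 1/4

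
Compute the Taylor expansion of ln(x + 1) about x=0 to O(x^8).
x^7/7 - x^6/6 + x^5/5 - x^4/4 + x^3/3 - x^2/2 + x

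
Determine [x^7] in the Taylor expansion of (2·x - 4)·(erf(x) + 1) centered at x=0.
Expand to order 7: (2·x - 4)·(erf(x) + 1) = 4·x^7/(21·√(π)) + 2·x^6/(5·√(π)) - 4·x^5/(5·√(π)) - 4·x^4/(3·√(π)) + 8·x^3/(3·√(π)) + 4·x^2/√(π) + x·(2 - 8/√(π)) - 4 + O(x^8).
The coefficient of x^7 is 4/(21·√(π)).

Final answer: 4/(21·√(π))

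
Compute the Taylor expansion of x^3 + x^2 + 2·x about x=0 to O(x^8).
x^3 + x^2 + 2·x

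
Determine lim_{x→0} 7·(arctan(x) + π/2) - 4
Direct substitution at x = 0 gives -4 + 7·π/2.

Final answer: -4 + 7·π/2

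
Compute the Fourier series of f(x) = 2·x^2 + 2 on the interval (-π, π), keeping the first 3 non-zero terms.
-8·cos(x) + 2·cos(2·x) + 2 + 2·π^2/3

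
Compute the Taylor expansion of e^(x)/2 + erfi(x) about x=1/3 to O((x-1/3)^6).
erfi(1/3) + e^(1/3)/2 + (√(π)·e^(1/3) + 4·e^(1/9))·(x - 1/3)/(2·√(π)) + (3·√(π)·e^(1/3) + 8·e^(1/9))·(x - 1/3)^2/(12·√(π)) + (9·√(π)·e^(1/3) + 88·e^(1/9))·(x - 1/3)^3/(108·√(π)) + (27·√(π)·e^(1/3) + 464·e^(1/9))·(x - 1/3)^4/(1296·√(π)) + (81·√(π)·e^(1/3) + 5680·e^(1/9))·(x - 1/3)^5/(19440·√(π))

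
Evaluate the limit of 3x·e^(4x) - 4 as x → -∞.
The product is a 0·∞ indeterminate form at x → -∞.
Rewrite the product as 3x / e^(-4x) (an ∞/∞ form) and apply L'Hôpital, or use the standard hierarchy e^(4|x|) ≫ |x| as x → -∞.
The indeterminate product → 0, so the limit = -4.

Final answer: -4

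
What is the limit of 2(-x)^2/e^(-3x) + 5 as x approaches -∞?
The quotient is an ∞/∞ indeterminate form as x → -∞.
Compare growth rates of the dominant terms (exponentials ≫ polynomials ≫ logarithms), or apply L'Hôpital's rule; the quotient → 0.
Adding the constant: 0 + 5 = 5. Limit = 5.

Final answer: 5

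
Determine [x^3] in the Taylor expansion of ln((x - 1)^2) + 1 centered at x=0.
Expand to order 3: ln((x - 1)^2) + 1 = -2·x^3/3 - x^2 - 2·x + 1 + O(x^4).
The coefficient of x^3 is -2/3.

Final answer: -2/3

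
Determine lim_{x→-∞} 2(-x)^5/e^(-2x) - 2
The quotient is an ∞/∞ indeterminate form as x → -∞.
Compare growth rates of the dominant terms (exponentials ≫ polynomials ≫ logarithms), or apply L'Hôpital's rule; the quotient → 0.
Adding the constant: 0 - 2 = -2. Limit = -2.

Final answer: -2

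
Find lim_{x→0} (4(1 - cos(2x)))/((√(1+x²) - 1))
Both numerator and denominator → 0 as x → 0; this is a 0/0 indeterminate form.
Expand each to leading order near x = 0: numerator ~ 8·x^2, denominator ~ x^2/2.
The limit of the ratio is 16.

Final answer: 16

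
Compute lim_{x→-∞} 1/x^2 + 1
Evaluate the dominant behaviour as x → -∞; each term tends to a finite value or vanishes.
Limit = 1.

Final answer: 1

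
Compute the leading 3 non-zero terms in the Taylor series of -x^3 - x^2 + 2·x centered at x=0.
-x^3 - x^2 + 2·x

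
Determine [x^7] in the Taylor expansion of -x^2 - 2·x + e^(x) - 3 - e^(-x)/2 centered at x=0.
Expand to order 7: -x^2 - 2·x + e^(x) - 3 - e^(-x)/2 = x^7/3360 + x^6/1440 + x^5/80 + x^4/48 + x^3/4 - 3·x^2/4 - x/2 - 5/2 + O(x^8).
The coefficient of x^7 is 1/3360.

Final answer: 1/3360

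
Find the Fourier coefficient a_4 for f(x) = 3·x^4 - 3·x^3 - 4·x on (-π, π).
a_4 = (1/π) ∫_{-π}^{π} f(x)·cos(4x) dx.
Evaluate the integral (use parity and integration by parts as needed): a_4 = -9/16 + 3·π^2/2.

Final answer: -9/16 + 3·π^2/2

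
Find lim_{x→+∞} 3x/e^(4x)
This is an ∞/∞ indeterminate form as x → +∞.
The exponential denominator e^(4x) dominates the polynomial numerator (e^x ≫ x as x → ∞), so the quotient → 0.
Limit = 0.

Final answer: 0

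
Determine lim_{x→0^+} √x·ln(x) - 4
The product is a 0·∞ indeterminate form at x → 0⁺.
Rewrite the product as ln(x) / x^(-1/2) and apply L'Hôpital, or use the standard hierarchy x^(-1/2) ≫ |ln x| as x → 0⁺.
The indeterminate product → 0, so the limit = -4.

Final answer: -4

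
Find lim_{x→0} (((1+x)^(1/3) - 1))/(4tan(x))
Both numerator and denominator → 0 as x → 0; this is a 0/0 indeterminate form.
Expand each to leading order near x = 0: numerator ~ x/3, denominator ~ 4·x.
The limit of the ratio is 1/12.

Final answer: 1/12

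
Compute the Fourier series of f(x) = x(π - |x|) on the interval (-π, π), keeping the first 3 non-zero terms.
8·sin(x)/π + 8·sin(3·x)/(27·π) + 8·sin(5·x)/(125·π)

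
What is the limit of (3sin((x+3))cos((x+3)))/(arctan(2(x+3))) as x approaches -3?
Both numerator and denominator → 0 as x → -3; this is a 0/0 indeterminate form.
Expand each to leading order near x = -3: numerator ~ 3·(x + 3), denominator ~ 2·(x + 3).
The limit of the ratio is 3/2.

Final answer: 3/2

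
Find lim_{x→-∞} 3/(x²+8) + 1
Evaluate the dominant behaviour as x → -∞; each term tends to a finite value or vanishes.
Limit = 1.

Final answer: 1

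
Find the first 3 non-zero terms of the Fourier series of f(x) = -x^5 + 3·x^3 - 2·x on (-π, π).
(-280 - 2·π^4 + 46·π^2)·sin(x) + (-8·π^2 + 14 + π^4)·sin(2·x) + (-2·π^4/3 - 296/81 + 94·π^2/27)·sin(3·x)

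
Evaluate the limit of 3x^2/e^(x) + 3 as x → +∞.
The quotient is an ∞/∞ indeterminate form as x → +∞.
The exponential denominator e^(x) dominates the polynomial numerator (e^x ≫ x^2 as x → ∞), so the quotient → 0.
Adding the constant: 0 + 3 = 3. Limit = 3.

Final answer: 3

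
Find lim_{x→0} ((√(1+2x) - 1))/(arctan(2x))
Both numerator and denominator → 0 as x → 0; this is a 0/0 indeterminate form.
Expand each to leading order near x = 0: numerator ~ x, denominator ~ 2·x.
The limit of the ratio is 1/2.

Final answer: 1/2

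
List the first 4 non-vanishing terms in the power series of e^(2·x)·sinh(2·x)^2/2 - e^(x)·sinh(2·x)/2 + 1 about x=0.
17·x^3/6 + x^2 - x + 1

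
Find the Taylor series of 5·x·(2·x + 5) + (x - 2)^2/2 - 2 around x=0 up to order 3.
21·x^2/2 + 23·x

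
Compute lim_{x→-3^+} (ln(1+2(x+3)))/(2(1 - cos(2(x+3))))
Both numerator and denominator → 0 as x → -3^+; this is a 0/0 indeterminate form.
Expand each to leading order near x = -3: numerator ~ 2·(x + 3), denominator ~ 4·(x + 3)^2.
The limit of the ratio is ∞.

Final answer: ∞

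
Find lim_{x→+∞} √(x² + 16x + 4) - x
This is an ∞ − ∞ indeterminate form.
Multiply and divide by the conjugate √(x²+16x + 4) + x; the x² terms cancel, leaving (16x + 4)/(√(x²+16x + 4)+x) → 16/2 = 8.
Limit = 8.

Final answer: 8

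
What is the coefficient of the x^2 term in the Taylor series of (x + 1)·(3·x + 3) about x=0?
Expand to order 2: (x + 1)·(3·x + 3) = 3·x^2 + 6·x + 3 + O(x^3).
The coefficient of x^2 is 3.

Final answer: 3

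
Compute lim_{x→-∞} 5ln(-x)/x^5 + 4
The quotient is an ∞/∞ indeterminate form as x → -∞.
Compare growth rates of the dominant terms (exponentials ≫ polynomials ≫ logarithms), or apply L'Hôpital's rule; the quotient → 0.
Adding the constant: 0 + 4 = 4. Limit = 4.

Final answer: 4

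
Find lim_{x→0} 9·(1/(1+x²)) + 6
Direct substitution at x = 0 gives 15.

Final answer: 15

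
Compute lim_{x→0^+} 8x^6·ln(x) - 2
The product is a 0·∞ indeterminate form at x → 0⁺.
Rewrite the product as 8·ln(x) / x^(-6) and apply L'Hôpital, or use the standard hierarchy x^(-6) ≫ |ln x| as x → 0⁺.
The indeterminate product → 0, so the limit = -2.

Final answer: -2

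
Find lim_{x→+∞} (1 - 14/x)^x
As x → +∞: this is the defining limit (1 - 14/x)^x → e^(-14).
Limit = e^(-14).

Final answer: e^(-14)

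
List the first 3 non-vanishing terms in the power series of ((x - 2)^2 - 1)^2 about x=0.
22·x^2 - 24·x + 9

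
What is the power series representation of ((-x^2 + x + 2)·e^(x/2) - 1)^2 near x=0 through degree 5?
-127·x^5/480 - 47·x^4/32 - 5·x^3/3 + 7·x^2/2 + 4·x + 1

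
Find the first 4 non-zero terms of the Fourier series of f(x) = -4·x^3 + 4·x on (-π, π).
(56 - 8·π^2)·sin(x) + (-10 + 4·π^2)·sin(2·x) + (40/9 - 8·π^2/3)·sin(3·x) + (-11/4 + 2·π^2)·sin(4·x)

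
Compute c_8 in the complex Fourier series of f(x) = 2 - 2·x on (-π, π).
Compute the real Fourier coefficients first: a_8 = 0, b_8 = 1/2.
Then c_8 = (a_8 − i·b_8)/2 = -i/4.

Final answer: -i/4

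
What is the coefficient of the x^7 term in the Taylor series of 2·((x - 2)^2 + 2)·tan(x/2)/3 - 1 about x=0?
Expand to order 7: 2·((x - 2)^2 + 2)·tan(x/2)/3 - 1 = x^7/224 - x^6/90 + 2·x^5/45 - x^4/9 + x^3/2 - 4·x^2/3 + 2·x - 1 + O(x^8).
The coefficient of x^7 is 1/224.

Final answer: 1/224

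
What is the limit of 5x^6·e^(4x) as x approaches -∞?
This is a 0·∞ indeterminate form at x → -∞.
Rewrite the product as 5x^6 / e^(-4x) (an ∞/∞ form) and apply L'Hôpital, or use the standard hierarchy e^(4|x|) ≫ |x^6| as x → -∞.
The indeterminate product → 0, so the limit = 0.

Final answer: 0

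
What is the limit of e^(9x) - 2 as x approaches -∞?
Evaluate the dominant behaviour as x → -∞; each term tends to a finite value or vanishes.
Limit = -2.

Final answer: -2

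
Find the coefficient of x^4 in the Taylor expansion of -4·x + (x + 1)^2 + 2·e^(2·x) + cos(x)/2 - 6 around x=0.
Expand to order 4: -4·x + (x + 1)^2 + 2·e^(2·x) + cos(x)/2 - 6 = 65·x^4/48 + 8·x^3/3 + 19·x^2/4 + 2·x - 5/2 + O(x^5).
The coefficient of x^4 is 65/48.

Final answer: 65/48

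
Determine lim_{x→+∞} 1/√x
Evaluate the dominant behaviour as x → +∞; each term tends to a finite value or vanishes.
Limit = 0.

Final answer: 0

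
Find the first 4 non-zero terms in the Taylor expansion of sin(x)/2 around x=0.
-x^7/10080 + x^5/240 - x^3/12 + x/2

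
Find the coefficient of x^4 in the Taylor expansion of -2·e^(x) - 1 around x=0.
Expand to order 4: -2·e^(x) - 1 = -x^4/12 - x^3/3 - x^2 - 2·x - 3 + O(x^5).
The coefficient of x^4 is -1/12.

Final answer: -1/12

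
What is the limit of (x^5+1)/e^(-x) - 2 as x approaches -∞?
The quotient is an ∞/∞ indeterminate form as x → -∞.
Compare growth rates of the dominant terms (exponentials ≫ polynomials ≫ logarithms), or apply L'Hôpital's rule; the quotient → 0.
Adding the constant: 0 - 2 = -2. Limit = -2.

Final answer: -2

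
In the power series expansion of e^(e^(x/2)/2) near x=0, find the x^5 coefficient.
Expand to order 5: e^(e^(x/2)/2) = 257·x^5·e^(1/2)/122880 + 49·x^4·e^(1/2)/6144 + 11·x^3·e^(1/2)/384 + 3·x^2·e^(1/2)/32 + x·e^(1/2)/4 + e^(1/2) + O(x^6).
The coefficient of x^5 is 257·e^(1/2)/122880.

Final answer: 257·e^(1/2)/122880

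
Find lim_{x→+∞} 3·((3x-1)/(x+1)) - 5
Evaluate the dominant behaviour as x → +∞; each term tends to a finite value or vanishes.
Limit = 4.

Final answer: 4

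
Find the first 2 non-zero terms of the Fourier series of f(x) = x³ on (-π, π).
(-12 + 2·π^2)·sin(x) + (3/2 - π^2)·sin(2·x)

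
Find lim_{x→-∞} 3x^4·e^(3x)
This is a 0·∞ indeterminate form at x → -∞.
Rewrite the product as 3x^4 / e^(-3x) (an ∞/∞ form) and apply L'Hôpital, or use the standard hierarchy e^(3|x|) ≫ |x^4| as x → -∞.
The indeterminate product → 0, so the limit = 0.

Final answer: 0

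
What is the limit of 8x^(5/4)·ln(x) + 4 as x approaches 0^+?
The product is a 0·∞ indeterminate form at x → 0⁺.
Rewrite the product as 8·ln(x) / x^(-5/4) and apply L'Hôpital, or use the standard hierarchy x^(-5/4) ≫ |ln x| as x → 0⁺.
The indeterminate product → 0, so the limit = 4.

Final answer: 4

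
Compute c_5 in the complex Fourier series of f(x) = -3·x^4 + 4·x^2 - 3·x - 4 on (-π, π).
Compute the real Fourier coefficients first: a_5 = -544/625 + 24·π^2/25, b_5 = -6/5.
Then c_5 = (a_5 − i·b_5)/2 = -272/625 + 12·π^2/25 + 3·i/5.

Final answer: -272/625 + 12·π^2/25 + 3·i/5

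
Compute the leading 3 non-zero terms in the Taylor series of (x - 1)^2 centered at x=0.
x^2 - 2·x + 1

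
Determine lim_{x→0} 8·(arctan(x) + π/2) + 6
Direct substitution at x = 0 gives 6 + 4·π.

Final answer: 6 + 4·π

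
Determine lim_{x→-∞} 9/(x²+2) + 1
Evaluate the dominant behaviour as x → -∞; each term tends to a finite value or vanishes.
Limit = 1.

Final answer: 1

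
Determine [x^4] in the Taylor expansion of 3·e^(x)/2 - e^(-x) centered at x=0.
Expand to order 4: 3·e^(x)/2 - e^(-x) = x^4/48 + 5·x^3/12 + x^2/4 + 5·x/2 + 1/2 + O(x^5).
The coefficient of x^4 is 1/48.

Final answer: 1/48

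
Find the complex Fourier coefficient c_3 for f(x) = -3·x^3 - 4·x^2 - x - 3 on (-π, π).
Compute the real Fourier coefficients first: a_3 = 16/9, b_3 = 2/3 - 2·π^2.
Then c_3 = (a_3 − i·b_3)/2 = 8/9 - i/3 + i·π^2.

Final answer: 8/9 - i/3 + i·π^2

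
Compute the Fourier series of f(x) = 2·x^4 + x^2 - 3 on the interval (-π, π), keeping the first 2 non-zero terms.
(92 - 16·π^2)·cos(x) - 3 + π^2/3 + 2·π^4/5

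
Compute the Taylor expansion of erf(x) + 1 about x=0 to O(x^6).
x^5/(5·√(π)) - 2·x^3/(3·√(π)) + 2·x/√(π) + 1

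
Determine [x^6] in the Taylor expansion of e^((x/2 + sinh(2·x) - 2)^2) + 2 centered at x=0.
Expand to order 6: e^((x/2 + sinh(2·x) - 2)^2) + 2 = 7644131·x^6·e^(4)/1152 - 585131·x^5·e^(4)/240 + 77635·x^4·e^(4)/96 - 469·x^3·e^(4)/2 + 225·x^2·e^(4)/4 - 10·x·e^(4) + 2 + e^(4) + O(x^7).
The coefficient of x^6 is 7644131·e^(4)/1152.

Final answer: 7644131·e^(4)/1152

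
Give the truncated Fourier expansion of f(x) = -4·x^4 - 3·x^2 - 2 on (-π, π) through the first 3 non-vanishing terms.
(-180 + 32·π^2)·cos(x) + (9 - 8·π^2)·cos(2·x) - 4·π^4/5 - π^2 - 2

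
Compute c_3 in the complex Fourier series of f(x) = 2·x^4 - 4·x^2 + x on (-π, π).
Compute the real Fourier coefficients first: a_3 = 80/27 - 16·π^2/9, b_3 = 2/3.
Then c_3 = (a_3 − i·b_3)/2 = -8·π^2/9 + 40/27 - i/3.

Final answer: -8·π^2/9 + 40/27 - i/3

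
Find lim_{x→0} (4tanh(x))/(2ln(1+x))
Both numerator and denominator → 0 as x → 0; this is a 0/0 indeterminate form.
Expand each to leading order near x = 0: numerator ~ 4·x, denominator ~ 2·x.
The limit of the ratio is 2.

Final answer: 2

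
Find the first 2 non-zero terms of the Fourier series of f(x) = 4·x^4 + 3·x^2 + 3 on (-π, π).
(180 - 32·π^2)·cos(x) + 3 + π^2 + 4·π^4/5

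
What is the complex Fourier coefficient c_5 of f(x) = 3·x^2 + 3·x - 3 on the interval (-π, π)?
Compute the real Fourier coefficients first: a_5 = -12/25, b_5 = 6/5.
Then c_5 = (a_5 − i·b_5)/2 = -6/25 - 3·i/5.

Final answer: -6/25 - 3·i/5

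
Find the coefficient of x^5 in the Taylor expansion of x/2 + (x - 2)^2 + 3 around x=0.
Expand to order 5: x/2 + (x - 2)^2 + 3 = x^2 - 7·x/2 + 7 + O(x^6).
The coefficient of x^5 is 0.

Final answer: 0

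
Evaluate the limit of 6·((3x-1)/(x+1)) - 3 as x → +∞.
Evaluate the dominant behaviour as x → +∞; each term tends to a finite value or vanishes.
Limit = 15.

Final answer: 15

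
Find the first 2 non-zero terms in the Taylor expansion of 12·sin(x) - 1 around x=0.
12·x - 1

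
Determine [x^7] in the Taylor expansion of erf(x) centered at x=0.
Expand to order 7: erf(x) = -x^7/(21·√(π)) + x^5/(5·√(π)) - 2·x^3/(3·√(π)) + 2·x/√(π) + O(x^8).
The coefficient of x^7 is -1/(21·√(π)).

Final answer: -1/(21·√(π))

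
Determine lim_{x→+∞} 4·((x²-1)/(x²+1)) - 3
Evaluate the dominant behaviour as x → +∞; each term tends to a finite value or vanishes.
Limit = 1.

Final answer: 1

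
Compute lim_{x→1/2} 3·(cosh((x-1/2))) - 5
Direct substitution at x = 1/2 gives -2.

Final answer: -2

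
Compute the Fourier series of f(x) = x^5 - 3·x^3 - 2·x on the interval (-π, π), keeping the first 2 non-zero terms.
(-46·π^2 + 2·π^4 + 272)·sin(x) + (-π^4 - 10 + 8·π^2)·sin(2·x)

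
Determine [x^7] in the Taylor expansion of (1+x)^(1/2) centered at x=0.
Expand to order 7: (1+x)^(1/2) = 33·x^7/2048 - 21·x^6/1024 + 7·x^5/256 - 5·x^4/128 + x^3/16 - x^2/8 + x/2 + 1 + O(x^8).
The coefficient of x^7 is 33/2048.

Final answer: 33/2048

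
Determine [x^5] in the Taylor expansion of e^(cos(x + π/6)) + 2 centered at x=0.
Expand to order 5: e^(cos(x + π/6)) + 2 = x^5·(-5·√(3)·e^(√(3)/2)/192 - 157·e^(√(3)/2)/3840) + x^4·(-√(3)·e^(√(3)/2)/96 + 7·e^(√(3)/2)/128) + x^3·(e^(√(3)/2)/16 + √(3)·e^(√(3)/2)/8) + x^2·(-√(3)·e^(√(3)/2)/4 + e^(√(3)/2)/8) - x·e^(√(3)/2)/2 + 2 + e^(√(3)/2) + O(x^6).
The coefficient of x^5 is -5·√(3)·e^(√(3)/2)/192 - 157·e^(√(3)/2)/3840.

Final answer: -5·√(3)·e^(√(3)/2)/192 - 157·e^(√(3)/2)/3840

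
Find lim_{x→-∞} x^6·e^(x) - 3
The product is a 0·∞ indeterminate form at x → -∞.
Rewrite the product as x^6 / e^(-x) (an ∞/∞ form) and apply L'Hôpital, or use the standard hierarchy e^(|x|) ≫ |x^6| as x → -∞.
The indeterminate product → 0, so the limit = -3.

Final answer: -3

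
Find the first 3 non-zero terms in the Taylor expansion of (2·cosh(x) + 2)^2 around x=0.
5·x^4/3 + 8·x^2 + 16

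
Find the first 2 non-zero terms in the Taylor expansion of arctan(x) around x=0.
-x^3/3 + x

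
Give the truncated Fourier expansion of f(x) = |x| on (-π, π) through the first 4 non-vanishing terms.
-4·cos(x)/π - 4·cos(3·x)/(9·π) - 4·cos(5·x)/(25·π) + π/2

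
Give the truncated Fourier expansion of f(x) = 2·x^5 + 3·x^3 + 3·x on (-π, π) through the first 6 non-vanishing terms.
(-74·π^2 + 4·π^4 + 450)·sin(x) + (-2·π^4 - 27/2 + 7·π^2)·sin(2·x) + (-26·π^2/27 + 214/81 + 4·π^4/3)·sin(3·x) + (-π^4 - π^2/4 - 45/32)·sin(4·x) + (666/625 + 14·π^2/25 + 4·π^4/5)·sin(5·x) + (-2·π^4/3 - 17·π^2/27 - 145/162)·sin(6·x)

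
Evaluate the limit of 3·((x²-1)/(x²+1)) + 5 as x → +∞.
Evaluate the dominant behaviour as x → +∞; each term tends to a finite value or vanishes.
Limit = 8.

Final answer: 8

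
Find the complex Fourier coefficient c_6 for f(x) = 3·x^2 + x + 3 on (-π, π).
Compute the real Fourier coefficients first: a_6 = 1/3, b_6 = -1/3.
Then c_6 = (a_6 − i·b_6)/2 = 1/6 + i/6.

Final answer: 1/6 + i/6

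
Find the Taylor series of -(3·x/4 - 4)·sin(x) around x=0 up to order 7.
-x^7/1260 - x^6/160 + x^5/30 + x^4/8 - 2·x^3/3 - 3·x^2/4 + 4·x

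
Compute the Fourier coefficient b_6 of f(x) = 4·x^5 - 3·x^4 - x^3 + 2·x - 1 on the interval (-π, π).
b_6 = (1/π) ∫_{-π}^{π} f(x)·sin(6x) dx.
Evaluate the integral (use parity and integration by parts as needed): b_6 = -4·π^4/3 - 137/162 + 29·π^2/27.

Final answer: -4·π^4/3 - 137/162 + 29·π^2/27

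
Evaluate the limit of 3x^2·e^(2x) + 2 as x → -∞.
The product is a 0·∞ indeterminate form at x → -∞.
Rewrite the product as 3x^2 / e^(-2x) (an ∞/∞ form) and apply L'Hôpital, or use the standard hierarchy e^(2|x|) ≫ |x^2| as x → -∞.
The indeterminate product → 0, so the limit = 2.

Final answer: 2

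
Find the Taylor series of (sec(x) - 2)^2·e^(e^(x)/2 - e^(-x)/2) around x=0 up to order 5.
-2·x^5/5 - 11·x^4/24 - 2·x^3/3 - x^2/2 + x + 1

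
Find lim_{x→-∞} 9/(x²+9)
Evaluate the dominant behaviour as x → -∞; each term tends to a finite value or vanishes.
Limit = 0.

Final answer: 0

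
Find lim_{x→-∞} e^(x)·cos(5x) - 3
Evaluate the dominant behaviour as x → -∞; each term tends to a finite value or vanishes.
Limit = -3.

Final answer: -3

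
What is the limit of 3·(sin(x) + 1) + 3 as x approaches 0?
Direct substitution at x = 0 gives 6.

Final answer: 6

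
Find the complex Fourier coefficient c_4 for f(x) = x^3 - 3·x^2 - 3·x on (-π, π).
Compute the real Fourier coefficients first: a_4 = -3/4, b_4 = 27/16 - π^2/2.
Then c_4 = (a_4 − i·b_4)/2 = -3/8 - 27·i/32 + i·π^2/4.

Final answer: -3/8 - 27·i/32 + i·π^2/4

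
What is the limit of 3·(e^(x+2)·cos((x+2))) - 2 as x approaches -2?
Direct substitution at x = -2 gives 1.

Final answer: 1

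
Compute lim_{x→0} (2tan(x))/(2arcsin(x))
Both numerator and denominator → 0 as x → 0; this is a 0/0 indeterminate form.
Expand each to leading order near x = 0: numerator ~ 2·x, denominator ~ 2·x.
The limit of the ratio is 1.

Final answer: 1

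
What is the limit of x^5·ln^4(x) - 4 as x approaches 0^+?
The product is a 0·∞ indeterminate form at x → 0⁺.
Rewrite the product as ln^4(x) / x^(-5) and apply L'Hôpital, or use the standard hierarchy x^(-5) ≫ |ln x|^4 as x → 0⁺.
The indeterminate product → 0, so the limit = -4.

Final answer: -4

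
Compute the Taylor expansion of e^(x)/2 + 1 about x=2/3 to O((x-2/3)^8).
e^(2/3)/2 + 1 + e^(2/3)·(x - 2/3)/2 + e^(2/3)·(x - 2/3)^2/4 + e^(2/3)·(x - 2/3)^3/12 + e^(2/3)·(x - 2/3)^4/48 + e^(2/3)·(x - 2/3)^5/240 + e^(2/3)·(x - 2/3)^6/1440 + e^(2/3)·(x - 2/3)^7/10080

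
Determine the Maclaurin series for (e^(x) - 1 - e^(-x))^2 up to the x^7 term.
-x^7/1260 + 8·x^6/45 - x^5/30 + 4·x^4/3 - 2·x^3/3 + 4·x^2 - 4·x + 1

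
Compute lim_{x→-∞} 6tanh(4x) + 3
Evaluate the dominant behaviour as x → -∞; each term tends to a finite value or vanishes.
Limit = -3.

Final answer: -3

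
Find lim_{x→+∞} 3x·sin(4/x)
As x → +∞: let u = 4/x → 0⁺; then 3·x·sin(4/x) = 3·4·sin(u)/u → 3·4·1 = 12.
Limit = 12.

Final answer: 12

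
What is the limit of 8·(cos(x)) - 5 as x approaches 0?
Direct substitution at x = 0 gives 3.

Final answer: 3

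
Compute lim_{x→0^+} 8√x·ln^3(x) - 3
The product is a 0·∞ indeterminate form at x → 0⁺.
Rewrite the product as 8·ln^3(x) / x^(-1/2) and apply L'Hôpital, or use the standard hierarchy x^(-1/2) ≫ |ln x|^3 as x → 0⁺.
The indeterminate product → 0, so the limit = -3.

Final answer: -3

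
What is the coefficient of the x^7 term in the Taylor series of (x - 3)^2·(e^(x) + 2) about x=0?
Expand to order 7: (x - 3)^2·(e^(x) + 2) = x^7/560 + x^6/240 - x^5/120 - x^4/8 - x^3/2 + 3·x^2/2 - 9·x + 27 + O(x^8).
The coefficient of x^7 is 1/560.

Final answer: 1/560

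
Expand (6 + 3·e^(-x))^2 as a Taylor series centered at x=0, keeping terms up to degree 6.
17·x^6/20 - 27·x^5/10 + 15·x^4/2 - 18·x^3 + 36·x^2 - 54·x + 81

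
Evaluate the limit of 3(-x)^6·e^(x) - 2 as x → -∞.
The product is a 0·∞ indeterminate form at x → -∞.
Rewrite the product as 3(-x)^6 / e^(-x) (an ∞/∞ form) and apply L'Hôpital, or use the standard hierarchy e^(|x|) ≫ |(-x)^6| as x → -∞.
The indeterminate product → 0, so the limit = -2.

Final answer: -2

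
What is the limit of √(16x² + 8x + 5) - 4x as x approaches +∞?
As x → +∞: multiply by the conjugate to get (8x+5)/(√(16x²+8x+5)+4x); the denominator ~ 8x, so the limit is 8/8 = 1.
Limit = 1.

Final answer: 1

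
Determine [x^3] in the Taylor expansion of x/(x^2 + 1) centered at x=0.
Expand to order 3: x/(x^2 + 1) = -x^3 + x + O(x^4).
The coefficient of x^3 is -1.

Final answer: -1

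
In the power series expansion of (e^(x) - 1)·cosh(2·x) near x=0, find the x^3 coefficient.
Expand to order 3: (e^(x) - 1)·cosh(2·x) = 13·x^3/6 + x^2/2 + x + O(x^4).
The coefficient of x^3 is 13/6.

Final answer: 13/6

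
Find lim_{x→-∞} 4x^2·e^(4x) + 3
The product is a 0·∞ indeterminate form at x → -∞.
Rewrite the product as 4x^2 / e^(-4x) (an ∞/∞ form) and apply L'Hôpital, or use the standard hierarchy e^(4|x|) ≫ |x^2| as x → -∞.
The indeterminate product → 0, so the limit = 3.

Final answer: 3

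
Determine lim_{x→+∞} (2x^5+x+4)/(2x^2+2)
This is an ∞/∞ indeterminate form as x → +∞.
Divide numerator and denominator by x^5 and let the lower-order terms vanish; the numerator's degree 5 exceeds the denominator's degree 2, so the quotient diverges.
Limit = ∞.

Final answer: ∞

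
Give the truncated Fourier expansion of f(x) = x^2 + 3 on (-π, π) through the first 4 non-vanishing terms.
-4·cos(x) + cos(2·x) - 4·cos(3·x)/9 + 3 + π^2/3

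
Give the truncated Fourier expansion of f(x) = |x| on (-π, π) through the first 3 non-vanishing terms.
-4·cos(x)/π - 4·cos(3·x)/(9·π) + π/2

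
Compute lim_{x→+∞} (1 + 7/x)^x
As x → +∞: this is the defining limit (1 + 7/x)^x → e^7.
Limit = e^(7).

Final answer: e^(7)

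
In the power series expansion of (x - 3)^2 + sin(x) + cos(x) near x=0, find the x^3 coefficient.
Expand to order 3: (x - 3)^2 + sin(x) + cos(x) = -x^3/6 + x^2/2 - 5·x + 10 + O(x^4).
The coefficient of x^3 is -1/6.

Final answer: -1/6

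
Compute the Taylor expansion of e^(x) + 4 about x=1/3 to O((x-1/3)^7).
e^(1/3) + 4 + e^(1/3)·(x - 1/3) + e^(1/3)·(x - 1/3)^2/2 + e^(1/3)·(x - 1/3)^3/6 + e^(1/3)·(x - 1/3)^4/24 + e^(1/3)·(x - 1/3)^5/120 + e^(1/3)·(x - 1/3)^6/720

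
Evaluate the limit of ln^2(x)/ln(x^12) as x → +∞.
This is an ∞/∞ indeterminate form as x → +∞.
Write ln(x^12) = 12·ln(x), reducing the quotient to ln(x)/12 → ∞.
Limit = ∞.

Final answer: ∞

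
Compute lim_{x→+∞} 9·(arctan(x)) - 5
Evaluate the dominant behaviour as x → +∞; each term tends to a finite value or vanishes.
Limit = -5 + 9·π/2.

Final answer: -5 + 9·π/2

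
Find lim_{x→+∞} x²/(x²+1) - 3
Evaluate the dominant behaviour as x → +∞; each term tends to a finite value or vanishes.
Limit = -2.

Final answer: -2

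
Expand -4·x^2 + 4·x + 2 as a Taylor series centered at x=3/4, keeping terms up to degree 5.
11/4 - 2·(x - 3/4) - 4·(x - 3/4)^2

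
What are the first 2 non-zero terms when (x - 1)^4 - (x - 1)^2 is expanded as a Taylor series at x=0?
5·x^2 - 2·x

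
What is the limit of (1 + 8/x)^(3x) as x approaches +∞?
As x → +∞: write (1 + 8/x)^(3x) = ((1 + 8/x)^x)^3 → (e^8)^3 = e^24.
Limit = e^(24).

Final answer: e^(24)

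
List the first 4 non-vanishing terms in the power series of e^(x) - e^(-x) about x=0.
x^7/2520 + x^5/60 + x^3/3 + 2·x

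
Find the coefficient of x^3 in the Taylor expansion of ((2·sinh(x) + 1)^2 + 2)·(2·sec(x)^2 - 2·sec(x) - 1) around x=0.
Expand to order 3: ((2·sinh(x) + 1)^2 + 2)·(2·sec(x)^2 - 2·sec(x) - 1) = 10·x^3/3 - x^2 - 4·x - 3 + O(x^4).
The coefficient of x^3 is 10/3.

Final answer: 10/3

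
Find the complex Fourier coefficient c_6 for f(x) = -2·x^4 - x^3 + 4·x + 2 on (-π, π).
Compute the real Fourier coefficients first: a_6 = 2/27 - 4·π^2/9, b_6 = -25/18 + π^2/3.
Then c_6 = (a_6 − i·b_6)/2 = -2·π^2/9 + 1/27 - i·π^2/6 + 25·i/36.

Final answer: -2·π^2/9 + 1/27 - i·π^2/6 + 25·i/36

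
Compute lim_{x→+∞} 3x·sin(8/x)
As x → +∞: let u = 8/x → 0⁺; then 3·x·sin(8/x) = 3·8·sin(u)/u → 3·8·1 = 24.
Limit = 24.

Final answer: 24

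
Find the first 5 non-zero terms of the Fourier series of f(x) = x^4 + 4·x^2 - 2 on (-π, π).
(32 - 8·π^2)·cos(x) + (1 + 2·π^2)·cos(2·x) + (-8·π^2/9 - 32/27)·cos(3·x) + (13/16 + π^2/2)·cos(4·x) - 2 + 4·π^2/3 + π^4/5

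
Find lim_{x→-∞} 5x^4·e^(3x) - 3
The product is a 0·∞ indeterminate form at x → -∞.
Rewrite the product as 5x^4 / e^(-3x) (an ∞/∞ form) and apply L'Hôpital, or use the standard hierarchy e^(3|x|) ≫ |x^4| as x → -∞.
The indeterminate product → 0, so the limit = -3.

Final answer: -3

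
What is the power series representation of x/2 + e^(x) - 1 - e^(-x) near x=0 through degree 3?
x^3/3 + 5·x/2 - 1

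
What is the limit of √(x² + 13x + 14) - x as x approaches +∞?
This is an ∞ − ∞ indeterminate form.
Multiply and divide by the conjugate √(x²+13x + 14) + x; the x² terms cancel, leaving (13x + 14)/(√(x²+13x + 14)+x) → 13/2.
Limit = 13/2.

Final answer: 13/2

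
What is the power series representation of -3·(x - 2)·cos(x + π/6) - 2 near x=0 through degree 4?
x^4·(-1/4 + √(3)/8) + x^3·(1/2 + 3·√(3)/4) + x^2·(3/2 - 3·√(3)/2) + x·(-3 - 3·√(3)/2) - 2 + 3·√(3)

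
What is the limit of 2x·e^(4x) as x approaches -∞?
This is a 0·∞ indeterminate form at x → -∞.
Rewrite the product as 2x / e^(-4x) (an ∞/∞ form) and apply L'Hôpital, or use the standard hierarchy e^(4|x|) ≫ |x| as x → -∞.
The indeterminate product → 0, so the limit = 0.

Final answer: 0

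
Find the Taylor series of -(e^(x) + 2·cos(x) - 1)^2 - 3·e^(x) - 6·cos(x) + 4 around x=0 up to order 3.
-x^3/6 + 5·x^2/2 - 7·x - 9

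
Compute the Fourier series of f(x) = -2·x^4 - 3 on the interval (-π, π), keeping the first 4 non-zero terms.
(-96 + 16·π^2)·cos(x) + (6 - 4·π^2)·cos(2·x) + (-32/27 + 16·π^2/9)·cos(3·x) - 2·π^4/5 - 3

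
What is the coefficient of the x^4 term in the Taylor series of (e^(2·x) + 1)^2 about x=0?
Expand to order 4: (e^(2·x) + 1)^2 = 12·x^4 + 40·x^3/3 + 12·x^2 + 8·x + 4 + O(x^5).
The coefficient of x^4 is 12.

Final answer: 12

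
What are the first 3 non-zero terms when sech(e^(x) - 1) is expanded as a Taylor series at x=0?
-x^3/2 - x^2/2 + 1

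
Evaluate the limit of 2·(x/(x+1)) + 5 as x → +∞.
Evaluate the dominant behaviour as x → +∞; each term tends to a finite value or vanishes.
Limit = 7.

Final answer: 7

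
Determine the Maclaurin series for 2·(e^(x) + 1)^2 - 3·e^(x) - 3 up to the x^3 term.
17·x^3/6 + 9·x^2/2 + 5·x + 2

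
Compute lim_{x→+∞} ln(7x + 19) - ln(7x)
This is an ∞ − ∞ indeterminate form.
Combine the logarithms: ln(7x+19) − ln(7x) = ln((7x+19)/(7x)) = ln(1 + 19/(7x)) → ln(1) = 0.
Limit = 0.

Final answer: 0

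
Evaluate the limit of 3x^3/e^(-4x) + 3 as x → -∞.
The quotient is an ∞/∞ indeterminate form as x → -∞.
Compare growth rates of the dominant terms (exponentials ≫ polynomials ≫ logarithms), or apply L'Hôpital's rule; the quotient → 0.
Adding the constant: 0 + 3 = 3. Limit = 3.

Final answer: 3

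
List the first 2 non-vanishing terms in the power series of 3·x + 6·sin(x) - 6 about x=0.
9·x - 6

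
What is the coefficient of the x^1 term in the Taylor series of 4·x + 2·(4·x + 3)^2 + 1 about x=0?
Expand to order 1: 4·x + 2·(4·x + 3)^2 + 1 = 52·x + 19 + O(x^2).
The coefficient of x^1 is 52.

Final answer: 52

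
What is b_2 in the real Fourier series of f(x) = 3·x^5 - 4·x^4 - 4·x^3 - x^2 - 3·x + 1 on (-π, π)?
b_2 = (1/π) ∫_{-π}^{π} f(x)·sin(2x) dx.
Evaluate the integral (use parity and integration by parts as needed): b_2 = -3·π^4 - 51/2 + 19·π^2.

Final answer: -3·π^4 - 51/2 + 19·π^2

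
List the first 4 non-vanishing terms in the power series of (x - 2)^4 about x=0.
-8·x^3 + 24·x^2 - 32·x + 16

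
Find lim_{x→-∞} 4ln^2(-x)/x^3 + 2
The quotient is an ∞/∞ indeterminate form as x → -∞.
Compare growth rates of the dominant terms (exponentials ≫ polynomials ≫ logarithms), or apply L'Hôpital's rule; the quotient → 0.
Adding the constant: 0 + 2 = 2. Limit = 2.

Final answer: 2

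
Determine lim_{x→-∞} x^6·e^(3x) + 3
The product is a 0·∞ indeterminate form at x → -∞.
Rewrite the product as x^6 / e^(-3x) (an ∞/∞ form) and apply L'Hôpital, or use the standard hierarchy e^(3|x|) ≫ |x^6| as x → -∞.
The indeterminate product → 0, so the limit = 3.

Final answer: 3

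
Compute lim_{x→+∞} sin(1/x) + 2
Evaluate the dominant behaviour as x → +∞; each term tends to a finite value or vanishes.
Limit = 2.

Final answer: 2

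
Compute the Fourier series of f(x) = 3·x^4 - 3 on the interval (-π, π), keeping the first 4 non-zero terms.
(144 - 24·π^2)·cos(x) + (-9 + 6·π^2)·cos(2·x) + (16/9 - 8·π^2/3)·cos(3·x) - 3 + 3·π^4/5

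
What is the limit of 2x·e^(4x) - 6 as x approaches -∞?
The product is a 0·∞ indeterminate form at x → -∞.
Rewrite the product as 2x / e^(-4x) (an ∞/∞ form) and apply L'Hôpital, or use the standard hierarchy e^(4|x|) ≫ |x| as x → -∞.
The indeterminate product → 0, so the limit = -6.

Final answer: -6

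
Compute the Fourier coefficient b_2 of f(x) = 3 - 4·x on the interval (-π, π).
b_2 = (1/π) ∫_{-π}^{π} f(x)·sin(2x) dx.
Evaluate the integral (use parity and integration by parts as needed): b_2 = 4.

Final answer: 4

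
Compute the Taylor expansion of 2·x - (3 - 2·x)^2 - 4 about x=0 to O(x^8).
-4·x^2 + 14·x - 13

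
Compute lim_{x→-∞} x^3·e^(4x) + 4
The product is a 0·∞ indeterminate form at x → -∞.
Rewrite the product as x^3 / e^(-4x) (an ∞/∞ form) and apply L'Hôpital, or use the standard hierarchy e^(4|x|) ≫ |x^3| as x → -∞.
The indeterminate product → 0, so the limit = 4.

Final answer: 4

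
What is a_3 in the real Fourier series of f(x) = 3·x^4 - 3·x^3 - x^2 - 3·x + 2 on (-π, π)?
a_3 = (1/π) ∫_{-π}^{π} f(x)·cos(3x) dx.
Evaluate the integral (use parity and integration by parts as needed): a_3 = 20/9 - 8·π^2/3.

Final answer: 20/9 - 8·π^2/3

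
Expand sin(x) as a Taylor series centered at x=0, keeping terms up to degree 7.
-x^7/5040 + x^5/120 - x^3/6 + x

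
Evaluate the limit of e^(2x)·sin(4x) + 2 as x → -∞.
Evaluate the dominant behaviour as x → -∞; each term tends to a finite value or vanishes.
Limit = 2.

Final answer: 2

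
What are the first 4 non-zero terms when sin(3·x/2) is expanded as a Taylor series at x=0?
-243·x^7/71680 + 81·x^5/1280 - 9·x^3/16 + 3·x/2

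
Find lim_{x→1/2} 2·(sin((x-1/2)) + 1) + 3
Direct substitution at x = 1/2 gives 5.

Final answer: 5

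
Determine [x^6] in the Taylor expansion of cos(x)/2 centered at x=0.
Expand to order 6: cos(x)/2 = -x^6/1440 + x^4/48 - x^2/4 + 1/2 + O(x^7).
The coefficient of x^6 is -1/1440.

Final answer: -1/1440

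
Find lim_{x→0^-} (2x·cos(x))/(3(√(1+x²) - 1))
Both numerator and denominator → 0 as x → 0^-; this is a 0/0 indeterminate form.
Expand each to leading order near x = 0: numerator ~ 2·x, denominator ~ 3·x^2/2.
The limit of the ratio is -∞.

Final answer: -∞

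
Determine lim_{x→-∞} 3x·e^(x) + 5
The product is a 0·∞ indeterminate form at x → -∞.
Rewrite the product as 3x / e^(-x) (an ∞/∞ form) and apply L'Hôpital, or use the standard hierarchy e^(|x|) ≫ |x| as x → -∞.
The indeterminate product → 0, so the limit = 5.

Final answer: 5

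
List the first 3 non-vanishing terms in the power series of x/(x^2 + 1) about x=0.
x^5 - x^3 + x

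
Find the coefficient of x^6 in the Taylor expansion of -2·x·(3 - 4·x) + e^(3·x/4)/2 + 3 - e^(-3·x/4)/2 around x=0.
Expand to order 6: -2·x·(3 - 4·x) + e^(3·x/4)/2 + 3 - e^(-3·x/4)/2 = 81·x^5/40960 + 9·x^3/128 + 8·x^2 - 21·x/4 + 3 + O(x^7).
The coefficient of x^6 is 0.

Final answer: 0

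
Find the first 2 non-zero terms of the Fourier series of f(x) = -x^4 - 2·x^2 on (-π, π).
(-40 + 8·π^2)·cos(x) - π^4/5 - 2·π^2/3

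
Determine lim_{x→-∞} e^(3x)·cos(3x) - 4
Evaluate the dominant behaviour as x → -∞; each term tends to a finite value or vanishes.
Limit = -4.

Final answer: -4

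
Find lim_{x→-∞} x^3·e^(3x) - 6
The product is a 0·∞ indeterminate form at x → -∞.
Rewrite the product as x^3 / e^(-3x) (an ∞/∞ form) and apply L'Hôpital, or use the standard hierarchy e^(3|x|) ≫ |x^3| as x → -∞.
The indeterminate product → 0, so the limit = -6.

Final answer: -6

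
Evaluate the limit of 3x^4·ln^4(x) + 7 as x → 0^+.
The product is a 0·∞ indeterminate form at x → 0⁺.
Rewrite the product as 3·ln^4(x) / x^(-4) and apply L'Hôpital, or use the standard hierarchy x^(-4) ≫ |ln x|^4 as x → 0⁺.
The indeterminate product → 0, so the limit = 7.

Final answer: 7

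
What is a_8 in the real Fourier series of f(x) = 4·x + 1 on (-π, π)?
a_8 = (1/π) ∫_{-π}^{π} f(x)·cos(8x) dx.
Evaluate the integral (use parity and integration by parts as needed): a_8 = 0.

Final answer: 0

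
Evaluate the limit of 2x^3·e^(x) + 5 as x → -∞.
The product is a 0·∞ indeterminate form at x → -∞.
Rewrite the product as 2x^3 / e^(-x) (an ∞/∞ form) and apply L'Hôpital, or use the standard hierarchy e^(|x|) ≫ |x^3| as x → -∞.
The indeterminate product → 0, so the limit = 5.

Final answer: 5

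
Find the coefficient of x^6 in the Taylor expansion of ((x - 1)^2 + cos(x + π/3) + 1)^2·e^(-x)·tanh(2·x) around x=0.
Expand to order 6: ((x - 1)^2 + cos(x + π/3) + 1)^2·e^(-x)·tanh(2·x) = x^6·(-6035/144 - 491·√(3)/72 - 5·√(3)·(-4/5 - √(3)/5)/6 + 175·(-4/5 - √(3)/5)^2/12) + x^5·(-125·(-4/5 - √(3)/5)^2/12 - 31·√(3)/6 - 163/48 + 5·√(3)·(-4/5 - √(3)/5)/6) + x^4·(-25·(-4/5 - √(3)/5)^2/2 + 7·√(3)/2 + 71/4) + x^3·(5·√(3) + 25·(-4/5 - √(3)/5)^2/2 + 205/12) + x^2·(-65/2 - 5·√(3)) + 25·x/2 + O(x^7).
The coefficient of x^6 is -6035/144 - 491·√(3)/72 - 5·√(3)·(-4/5 - √(3)/5)/6 + 175·(-4/5 - √(3)/5)^2/12.

Final answer: -6035/144 - 491·√(3)/72 - 5·√(3)·(-4/5 - √(3)/5)/6 + 175·(-4/5 - √(3)/5)^2/12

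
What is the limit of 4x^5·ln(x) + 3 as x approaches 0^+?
The product is a 0·∞ indeterminate form at x → 0⁺.
Rewrite the product as 4·ln(x) / x^(-5) and apply L'Hôpital, or use the standard hierarchy x^(-5) ≫ |ln x| as x → 0⁺.
The indeterminate product → 0, so the limit = 3.

Final answer: 3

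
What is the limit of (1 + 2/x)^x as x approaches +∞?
As x → +∞: this is the defining limit (1 + 2/x)^x → e^2.
Limit = e^(2).

Final answer: e^(2)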